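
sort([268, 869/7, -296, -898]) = [-898, -296, 869/7, 268]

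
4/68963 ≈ 0.0000580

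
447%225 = 222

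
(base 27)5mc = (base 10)4251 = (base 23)80j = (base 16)109b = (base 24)793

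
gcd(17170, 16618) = 2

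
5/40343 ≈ 0.000124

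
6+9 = 15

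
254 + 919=1173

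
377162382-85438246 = 291724136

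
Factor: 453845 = 5^1*7^1*12967^1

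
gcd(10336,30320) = 16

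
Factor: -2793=-1 * 3^1 * 7^2 * 19^1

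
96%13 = 5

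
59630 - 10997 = 48633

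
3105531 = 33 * 94107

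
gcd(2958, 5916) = 2958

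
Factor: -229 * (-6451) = 229^1 * 6451^1 = 1477279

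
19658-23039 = -3381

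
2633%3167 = 2633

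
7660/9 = 851+1/9 ≈ 851.11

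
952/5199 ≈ 0.183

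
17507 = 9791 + 7716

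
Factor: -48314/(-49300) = 2^(-1)*5^(-2)*7^2 = 49/50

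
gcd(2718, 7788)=6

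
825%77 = 55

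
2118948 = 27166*78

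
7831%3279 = 1273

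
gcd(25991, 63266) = 7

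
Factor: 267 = 3^1*89^1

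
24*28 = 672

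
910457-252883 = 657574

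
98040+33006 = 131046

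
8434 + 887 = 9321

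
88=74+14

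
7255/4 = 1813 + 3/4 = 1813.75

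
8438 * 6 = 50628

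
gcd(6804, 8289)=27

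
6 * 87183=523098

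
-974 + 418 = -556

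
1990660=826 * 2410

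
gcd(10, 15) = 5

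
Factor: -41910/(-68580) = 2^(-1)*3^(-2)*11^1 = 11/18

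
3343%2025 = 1318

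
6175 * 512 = 3161600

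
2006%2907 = 2006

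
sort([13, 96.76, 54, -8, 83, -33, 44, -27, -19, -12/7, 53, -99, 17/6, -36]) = [-99, -36, -33, -27, -19, -8, -12/7, 17/6, 13, 44, 53, 54, 83, 96.76]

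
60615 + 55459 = 116074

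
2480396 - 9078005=-6597609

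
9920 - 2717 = 7203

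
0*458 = 0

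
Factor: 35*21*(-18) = -1*2^1*3^3*5^1*7^2 = -13230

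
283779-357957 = -74178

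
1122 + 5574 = 6696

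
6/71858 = 3/35929 ≈ 0.0000835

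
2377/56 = 42 + 25/56 ≈ 42.45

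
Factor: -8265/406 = -1 * 2^(-1) * 3^1 * 5^1 * 7^(-1) * 19^1 = -285/14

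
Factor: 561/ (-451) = -1 * 3^1 * 17^1 * 41^ (-1) = -51/41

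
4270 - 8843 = -4573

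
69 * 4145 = 286005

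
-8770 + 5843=-2927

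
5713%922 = 181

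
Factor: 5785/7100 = 2^(-2) * 5^(-1) * 13^1 * 71^(-1) * 89^1 = 1157/1420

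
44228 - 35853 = 8375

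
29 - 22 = 7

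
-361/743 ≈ -0.486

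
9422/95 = 99 + 17/95 ≈ 99.18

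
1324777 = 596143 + 728634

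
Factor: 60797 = 11^1 * 5527^1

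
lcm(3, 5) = 15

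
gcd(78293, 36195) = 1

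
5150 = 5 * 1030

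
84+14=98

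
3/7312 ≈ 0.000410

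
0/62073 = 0 = 0.00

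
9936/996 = 828/83 ≈ 9.98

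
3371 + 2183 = 5554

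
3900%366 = 240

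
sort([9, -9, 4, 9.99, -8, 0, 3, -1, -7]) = [-9, -8, -7, -1, 0, 3, 4, 9, 9.99]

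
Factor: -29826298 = -1 * 2^1 * 1163^1 * 12823^1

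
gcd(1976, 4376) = 8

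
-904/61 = -14 - 50/61 ≈ -14.82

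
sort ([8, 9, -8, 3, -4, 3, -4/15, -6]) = [-8, -6, -4, -4/15, 3, 3, 8, 9]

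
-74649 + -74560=-149209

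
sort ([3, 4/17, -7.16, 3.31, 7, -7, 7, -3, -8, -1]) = [-8, -7.16, -7, -3, -1, 4/17, 3, 3.31, 7, 7]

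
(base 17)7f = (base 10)134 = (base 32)46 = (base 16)86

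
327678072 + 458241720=785919792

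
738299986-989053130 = -250753144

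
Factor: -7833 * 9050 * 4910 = -1 * 2^2 * 3^1 * 5^3 * 7^1 * 181^1 * 373^1 * 491^1 = -348063271500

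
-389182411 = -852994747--463812336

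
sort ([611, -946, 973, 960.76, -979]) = [-979, -946, 611, 960.76, 973]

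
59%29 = 1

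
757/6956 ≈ 0.109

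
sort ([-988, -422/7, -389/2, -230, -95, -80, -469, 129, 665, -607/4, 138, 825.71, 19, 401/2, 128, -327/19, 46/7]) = [-988, -469, -230, -389/2, -607/4, -95, -80, -422/7, -327/19, 46/7, 19, 128, 129, 138, 401/2, 665, 825.71]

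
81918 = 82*999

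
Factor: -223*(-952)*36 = 2^5*3^2*7^1*17^1*223^1 = 7642656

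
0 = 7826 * 0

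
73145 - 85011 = -11866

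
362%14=12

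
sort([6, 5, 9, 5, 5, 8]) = [5, 5, 5, 6, 8, 9]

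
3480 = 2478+1002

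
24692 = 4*6173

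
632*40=25280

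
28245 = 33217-4972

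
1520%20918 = 1520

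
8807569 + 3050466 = 11858035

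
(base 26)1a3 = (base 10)939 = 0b1110101011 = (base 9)1253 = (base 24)1f3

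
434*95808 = 41580672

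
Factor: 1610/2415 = 2^1 * 3^(-1) = 2/3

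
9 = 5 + 4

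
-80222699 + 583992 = -79638707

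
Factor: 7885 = 5^1*19^1*83^1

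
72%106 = 72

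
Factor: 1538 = 2^1*769^1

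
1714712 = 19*90248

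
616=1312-696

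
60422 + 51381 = 111803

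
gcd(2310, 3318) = 42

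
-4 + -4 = -8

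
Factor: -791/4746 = -1*2^ (-1)*3^ (-1) = -1/6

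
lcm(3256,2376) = 87912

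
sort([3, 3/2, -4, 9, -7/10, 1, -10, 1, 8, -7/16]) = [-10, -4, -7/10, -7/16, 1, 1, 3/2, 3, 8, 9]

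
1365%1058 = 307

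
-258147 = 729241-987388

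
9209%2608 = 1385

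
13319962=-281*(-47402)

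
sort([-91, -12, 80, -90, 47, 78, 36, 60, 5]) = [-91, -90, -12, 5, 36, 47, 60, 78, 80]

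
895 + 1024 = 1919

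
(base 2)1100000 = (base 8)140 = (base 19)51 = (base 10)96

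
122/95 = 1+27/95 ≈ 1.28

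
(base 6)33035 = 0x11cf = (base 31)4n2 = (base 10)4559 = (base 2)1000111001111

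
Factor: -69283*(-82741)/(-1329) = -1*3^(-1)*79^1*97^1*443^(-1)*853^1*877^1 = -5732544703/1329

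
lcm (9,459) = 459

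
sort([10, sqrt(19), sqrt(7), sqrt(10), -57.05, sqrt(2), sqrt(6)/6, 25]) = [-57.05, sqrt(6)/6, sqrt(2), sqrt(7), sqrt(10), sqrt(19), 10, 25]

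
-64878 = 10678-75556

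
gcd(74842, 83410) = 2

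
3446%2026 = 1420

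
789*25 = 19725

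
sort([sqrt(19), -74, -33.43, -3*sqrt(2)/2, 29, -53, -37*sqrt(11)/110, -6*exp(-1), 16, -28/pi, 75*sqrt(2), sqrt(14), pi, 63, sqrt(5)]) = [-74, -53, -33.43, -28/pi, -6*exp(-1), -3*sqrt(2)/2, -37*sqrt(11)/110, sqrt(5), pi, sqrt(14), sqrt(19), 16, 29, 63, 75*sqrt(2)]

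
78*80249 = 6259422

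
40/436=10/109 ≈ 0.0917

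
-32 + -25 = -57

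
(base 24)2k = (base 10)68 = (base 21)35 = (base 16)44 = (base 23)2m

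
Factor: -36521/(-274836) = 2^(-2)*3^(-1)*37^(-1)*59^1 = 59/444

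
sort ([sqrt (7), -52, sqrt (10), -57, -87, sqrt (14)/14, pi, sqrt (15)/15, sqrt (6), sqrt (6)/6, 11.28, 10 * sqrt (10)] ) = [-87, -57, -52, sqrt (15)/15, sqrt (14)/14, sqrt (6)/6, sqrt (6), sqrt (7), pi, sqrt (10), 11.28, 10 * sqrt (10)] 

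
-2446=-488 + -1958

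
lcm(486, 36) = 972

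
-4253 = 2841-7094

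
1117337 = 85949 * 13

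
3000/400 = 7 + 1/2 = 7.50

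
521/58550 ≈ 0.00890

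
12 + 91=103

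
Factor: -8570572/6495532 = -1*1623883^(-1)*2142643^1 = -2142643/1623883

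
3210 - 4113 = -903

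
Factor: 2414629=7^1*17^1*103^1*197^1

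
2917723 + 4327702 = 7245425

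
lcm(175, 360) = 12600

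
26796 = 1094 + 25702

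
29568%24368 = 5200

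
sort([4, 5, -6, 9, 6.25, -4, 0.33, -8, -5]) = [-8, -6, -5, -4, 0.33, 4, 5, 6.25, 9]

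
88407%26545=8772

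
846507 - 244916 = 601591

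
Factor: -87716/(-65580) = 3^(-1)*5^(-1)*1093^(-1)*21929^1 = 21929/16395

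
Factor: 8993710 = 2^1*5^1*11^1*81761^1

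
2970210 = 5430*547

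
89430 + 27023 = 116453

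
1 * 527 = 527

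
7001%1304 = 481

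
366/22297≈0.0164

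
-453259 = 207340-660599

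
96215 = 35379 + 60836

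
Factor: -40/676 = -1*2^1*5^1*13^(-2) = -10/169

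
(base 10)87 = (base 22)3l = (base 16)57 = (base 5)322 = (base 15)5c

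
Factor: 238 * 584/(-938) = -1 * 2^3 * 17^1 * 67^(-1) * 73^1 = -9928/67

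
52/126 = 26/63 ≈ 0.413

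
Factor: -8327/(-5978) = 2^(-1)*7^(-2)*11^1*61^(-1)*757^1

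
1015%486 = 43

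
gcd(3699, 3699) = 3699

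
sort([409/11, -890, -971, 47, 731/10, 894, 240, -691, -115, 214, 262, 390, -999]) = [-999, -971, -890, -691, -115, 409/11, 47, 731/10, 214, 240, 262, 390, 894]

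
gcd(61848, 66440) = 8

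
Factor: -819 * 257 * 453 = -1 * 3^3 * 7^1 * 13^1 * 151^1 * 257^1 = -95348799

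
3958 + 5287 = 9245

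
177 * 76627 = 13562979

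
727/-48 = -15 - 7/48 ≈ -15.15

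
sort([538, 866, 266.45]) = [266.45, 538, 866]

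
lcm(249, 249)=249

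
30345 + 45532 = 75877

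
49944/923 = 54 + 102/923 ≈ 54.11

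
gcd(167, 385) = 1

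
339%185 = 154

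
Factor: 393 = 3^1*131^1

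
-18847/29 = -649 - 26/29 ≈ -649.90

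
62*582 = 36084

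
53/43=1 + 10/43 ≈ 1.23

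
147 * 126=18522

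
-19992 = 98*(-204)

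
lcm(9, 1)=9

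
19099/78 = 244+67/78 ≈ 244.86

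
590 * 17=10030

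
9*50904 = 458136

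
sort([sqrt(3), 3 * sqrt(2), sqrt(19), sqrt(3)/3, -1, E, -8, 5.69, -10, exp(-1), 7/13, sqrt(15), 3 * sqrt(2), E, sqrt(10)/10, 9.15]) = [-10, -8, -1, sqrt(10)/10, exp(-1), 7/13, sqrt(3)/3, sqrt(3), E, E, sqrt(15), 3 * sqrt(2), 3 * sqrt(2), sqrt(19), 5.69, 9.15]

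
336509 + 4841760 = 5178269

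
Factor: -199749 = -1*3^1*11^1*6053^1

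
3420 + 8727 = 12147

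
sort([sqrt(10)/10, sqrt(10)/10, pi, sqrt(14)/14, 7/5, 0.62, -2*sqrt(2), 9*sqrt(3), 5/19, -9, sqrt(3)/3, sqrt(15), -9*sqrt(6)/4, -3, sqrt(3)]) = [-9, -9*sqrt(6)/4, -3, -2*sqrt(2), 5/19, sqrt(14)/14, sqrt(10)/10, sqrt(10)/10, sqrt(3)/3, 0.62, 7/5, sqrt(3), pi, sqrt(15), 9*sqrt(3)]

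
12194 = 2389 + 9805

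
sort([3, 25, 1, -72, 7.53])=[-72, 1, 3, 7.53, 25]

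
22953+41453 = 64406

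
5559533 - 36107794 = -30548261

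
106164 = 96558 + 9606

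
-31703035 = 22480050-54183085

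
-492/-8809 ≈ 0.0559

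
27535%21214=6321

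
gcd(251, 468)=1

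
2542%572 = 254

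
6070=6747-677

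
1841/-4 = -460 - 1/4 = -460.25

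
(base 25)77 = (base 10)182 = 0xb6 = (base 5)1212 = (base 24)7e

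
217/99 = 2 + 19/99 ≈ 2.19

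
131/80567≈0.00163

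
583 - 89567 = -88984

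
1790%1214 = 576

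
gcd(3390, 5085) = 1695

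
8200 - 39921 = -31721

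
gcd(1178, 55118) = 62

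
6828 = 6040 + 788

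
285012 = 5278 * 54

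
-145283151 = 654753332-800036483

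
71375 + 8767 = 80142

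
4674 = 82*57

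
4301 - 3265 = 1036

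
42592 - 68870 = -26278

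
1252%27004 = 1252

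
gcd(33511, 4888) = 47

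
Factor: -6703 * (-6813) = 3^2 * 757^1 * 6703^1 = 45667539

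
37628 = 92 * 409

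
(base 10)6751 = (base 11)5088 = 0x1a5f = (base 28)8h3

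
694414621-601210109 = 93204512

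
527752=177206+350546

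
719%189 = 152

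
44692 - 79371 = -34679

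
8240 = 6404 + 1836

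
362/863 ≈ 0.419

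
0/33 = 0 = 0.00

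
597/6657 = 199/2219 ≈ 0.0897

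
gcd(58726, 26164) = 2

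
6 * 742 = 4452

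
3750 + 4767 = 8517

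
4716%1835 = 1046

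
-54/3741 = -18/1247≈-0.0144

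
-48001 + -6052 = -54053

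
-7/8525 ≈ -0.000821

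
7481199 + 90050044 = 97531243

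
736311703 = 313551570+422760133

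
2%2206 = 2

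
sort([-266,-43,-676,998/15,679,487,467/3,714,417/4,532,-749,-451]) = [-749,-676,-451,-266,-43,998/15,417/4,467/3,487,532,679,714]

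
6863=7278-415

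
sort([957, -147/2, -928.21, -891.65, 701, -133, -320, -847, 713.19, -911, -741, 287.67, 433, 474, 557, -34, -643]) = [-928.21, -911, -891.65, -847, -741, -643, -320, -133, -147/2, -34, 287.67, 433, 474, 557, 701, 713.19, 957]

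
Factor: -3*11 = -1*3^1*11^1 = -33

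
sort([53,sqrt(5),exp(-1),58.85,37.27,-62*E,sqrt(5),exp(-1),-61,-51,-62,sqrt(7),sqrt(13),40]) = [-62*E,-62,-61,-51,exp(-1),exp(-1),sqrt(5),sqrt(5),sqrt(7),sqrt(13),37.27,40,53,58.85]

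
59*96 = 5664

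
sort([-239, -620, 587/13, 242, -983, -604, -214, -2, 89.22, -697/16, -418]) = [-983, -620, -604, -418, -239, -214, -697/16, -2, 587/13, 89.22, 242]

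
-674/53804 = -337/26902 ≈ -0.0125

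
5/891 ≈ 0.00561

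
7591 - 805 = 6786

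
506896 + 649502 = 1156398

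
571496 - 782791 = -211295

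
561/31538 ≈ 0.0178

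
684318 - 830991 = -146673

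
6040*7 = 42280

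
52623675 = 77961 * 675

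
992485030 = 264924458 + 727560572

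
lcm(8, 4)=8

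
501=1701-1200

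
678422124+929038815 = 1607460939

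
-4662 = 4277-8939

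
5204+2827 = 8031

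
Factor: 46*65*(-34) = -1*2^2*5^1*13^1*17^1*23^1 = -101660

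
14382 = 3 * 4794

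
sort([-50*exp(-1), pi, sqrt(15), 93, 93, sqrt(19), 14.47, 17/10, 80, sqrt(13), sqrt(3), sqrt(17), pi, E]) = [-50*exp(-1), 17/10, sqrt(3), E, pi, pi, sqrt(13), sqrt(15), sqrt(17), sqrt(19), 14.47, 80, 93, 93]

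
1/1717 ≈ 0.000582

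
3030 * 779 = 2360370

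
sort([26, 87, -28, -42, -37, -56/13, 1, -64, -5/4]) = [-64, -42, -37, -28, -56/13, -5/4, 1, 26, 87]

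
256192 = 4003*64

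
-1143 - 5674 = -6817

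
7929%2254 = 1167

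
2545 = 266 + 2279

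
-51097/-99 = 516 + 13/99 ≈ 516.13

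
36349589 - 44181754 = -7832165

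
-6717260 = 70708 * (-95)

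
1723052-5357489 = -3634437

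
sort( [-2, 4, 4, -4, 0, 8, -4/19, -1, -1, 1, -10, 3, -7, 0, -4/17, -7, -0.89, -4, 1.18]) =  [-10, -7, -7, -4, -4, -2, -1, -1, -0.89, -4/17, -4/19, 0, 0, 1, 1.18, 3, 4, 4, 8]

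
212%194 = 18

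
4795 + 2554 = 7349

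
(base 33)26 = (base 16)48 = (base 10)72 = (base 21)39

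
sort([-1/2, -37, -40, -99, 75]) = [-99, -40, -37, -1/2, 75]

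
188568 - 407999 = -219431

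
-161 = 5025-5186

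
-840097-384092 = -1224189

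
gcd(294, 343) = 49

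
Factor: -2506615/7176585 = -1*3^(-1)*13^(-2)*19^(-1)*29^1*59^1*149^(-1)*293^1 = -501323/1435317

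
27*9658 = 260766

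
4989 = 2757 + 2232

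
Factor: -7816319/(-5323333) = 7^1*71^1*467^(-1)*11399^(-1)*15727^1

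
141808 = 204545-62737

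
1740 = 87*20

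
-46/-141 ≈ 0.326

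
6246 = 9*694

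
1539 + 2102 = 3641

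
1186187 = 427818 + 758369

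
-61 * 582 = -35502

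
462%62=28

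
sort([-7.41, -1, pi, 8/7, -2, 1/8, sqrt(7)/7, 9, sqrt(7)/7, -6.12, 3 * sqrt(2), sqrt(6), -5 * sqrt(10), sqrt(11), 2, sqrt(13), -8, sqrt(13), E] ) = [-5 * sqrt(10), -8, -7.41, -6.12, -2, -1, 1/8, sqrt(7)/7, sqrt(7)/7, 8/7, 2, sqrt(6), E, pi, sqrt(11), sqrt(13), sqrt(13), 3 * sqrt(2), 9] 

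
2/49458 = 1/24729 ≈ 0.0000404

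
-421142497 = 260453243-681595740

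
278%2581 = 278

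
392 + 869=1261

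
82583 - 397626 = -315043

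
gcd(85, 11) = 1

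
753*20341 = 15316773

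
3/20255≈0.000148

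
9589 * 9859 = 94537951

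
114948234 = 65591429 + 49356805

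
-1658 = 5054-6712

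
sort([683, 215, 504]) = [215, 504, 683]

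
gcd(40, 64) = 8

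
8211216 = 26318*312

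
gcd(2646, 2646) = 2646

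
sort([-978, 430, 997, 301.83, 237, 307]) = [-978, 237, 301.83, 307, 430, 997]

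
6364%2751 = 862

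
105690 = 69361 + 36329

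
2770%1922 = 848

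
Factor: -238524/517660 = -1*3^1*5^(-1)*139^1*181^(-1) = -417/905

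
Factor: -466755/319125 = -1 * 5^(-2) * 23^(-1) * 29^2 = -841/575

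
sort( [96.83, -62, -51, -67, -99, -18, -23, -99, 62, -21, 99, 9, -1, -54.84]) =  [-99, -99, -67, -62, -54.84, -51, -23, -21, -18, -1, 9, 62, 96.83, 99]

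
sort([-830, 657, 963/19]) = [-830, 963/19, 657]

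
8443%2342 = 1417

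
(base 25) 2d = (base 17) 3c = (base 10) 63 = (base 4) 333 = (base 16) 3f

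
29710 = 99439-69729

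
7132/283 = 25 + 57/283 ≈ 25.20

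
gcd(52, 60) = 4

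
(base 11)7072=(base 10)9396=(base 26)dna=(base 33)8ko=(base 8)22264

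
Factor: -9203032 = -1 * 2^3 * 31^1 * 43^1 * 863^1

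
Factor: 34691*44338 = 2^1*7^1*113^1*307^1*3167^1 = 1538129558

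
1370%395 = 185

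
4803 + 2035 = 6838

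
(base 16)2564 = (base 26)e44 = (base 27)d3e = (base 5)301242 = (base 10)9572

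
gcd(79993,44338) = 1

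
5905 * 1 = 5905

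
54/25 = 2 + 4/25 = 2.16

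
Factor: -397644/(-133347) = 2^2*13^1*2549^1*44449^(-1) = 132548/44449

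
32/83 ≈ 0.386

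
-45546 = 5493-51039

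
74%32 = 10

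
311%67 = 43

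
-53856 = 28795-82651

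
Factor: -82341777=-1 * 3^1 * 7^1 * 3921037^1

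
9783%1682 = 1373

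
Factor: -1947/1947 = -1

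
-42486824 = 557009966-599496790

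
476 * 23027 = 10960852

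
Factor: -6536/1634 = -1 * 2^2 = -4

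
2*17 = 34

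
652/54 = 12 + 2/27 ≈ 12.07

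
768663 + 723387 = 1492050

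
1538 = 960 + 578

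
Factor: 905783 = 905783^1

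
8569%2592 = 793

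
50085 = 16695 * 3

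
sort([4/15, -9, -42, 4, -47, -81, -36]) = [-81, -47, -42, -36, -9, 4/15, 4]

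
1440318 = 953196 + 487122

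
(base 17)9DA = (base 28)3H4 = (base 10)2832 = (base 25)4D7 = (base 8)5420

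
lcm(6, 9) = 18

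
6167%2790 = 587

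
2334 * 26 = 60684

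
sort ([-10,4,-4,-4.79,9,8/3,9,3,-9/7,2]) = [-10,-4.79,-4,-9/7,2,8/3,3,4,9,9]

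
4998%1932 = 1134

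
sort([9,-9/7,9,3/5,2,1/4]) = [-9/7,1/4,3/5,2,9,9]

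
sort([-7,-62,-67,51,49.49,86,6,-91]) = [-91,-67,-62,-7,6,49.49,51,86]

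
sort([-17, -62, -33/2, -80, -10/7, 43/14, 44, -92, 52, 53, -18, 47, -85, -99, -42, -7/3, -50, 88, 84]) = [-99, -92, -85, -80, -62, -50, -42, -18, -17, -33/2, -7/3, -10/7, 43/14, 44, 47, 52, 53, 84, 88]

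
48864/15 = 16288/5 = 3257.60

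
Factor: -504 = -1*2^3*3^2*7^1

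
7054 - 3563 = 3491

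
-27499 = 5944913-5972412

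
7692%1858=260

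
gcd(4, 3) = 1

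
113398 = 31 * 3658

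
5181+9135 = 14316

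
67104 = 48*1398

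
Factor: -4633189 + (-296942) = -1 * 3^1 * 491^1 * 3347^1 = -4930131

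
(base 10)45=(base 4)231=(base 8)55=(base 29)1g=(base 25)1k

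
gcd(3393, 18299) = 29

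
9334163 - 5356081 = 3978082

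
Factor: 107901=3^2*19^1*631^1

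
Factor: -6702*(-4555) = 2^1*3^1*5^1*911^1*1117^1 = 30527610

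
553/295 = 1+258/295 ≈ 1.87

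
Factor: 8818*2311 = 2^1*2311^1*4409^1 = 20378398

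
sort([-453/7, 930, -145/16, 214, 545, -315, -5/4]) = [-315, -453/7, -145/16, -5/4, 214, 545, 930]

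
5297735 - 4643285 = 654450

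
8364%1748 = 1372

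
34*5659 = 192406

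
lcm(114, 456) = 456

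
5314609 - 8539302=-3224693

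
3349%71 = 12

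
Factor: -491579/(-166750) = 2^(-1) * 5^(-3) * 11^1 * 67^1 = 737/250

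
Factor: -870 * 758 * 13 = -1 * 2^2 * 3^1 * 5^1 * 13^1 * 29^1 * 379^1 = -8572980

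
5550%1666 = 552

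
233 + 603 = 836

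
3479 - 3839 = -360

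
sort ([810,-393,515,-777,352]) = [-777,-393,352,515,810]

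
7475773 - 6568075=907698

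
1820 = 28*65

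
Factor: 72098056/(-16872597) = -1*2^3*3^(-3)*7^(-1)*1229^1*7333^1*89273^(-1)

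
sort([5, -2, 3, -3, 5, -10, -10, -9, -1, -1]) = [-10, -10, -9, -3, -2, -1, -1, 3, 5, 5]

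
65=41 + 24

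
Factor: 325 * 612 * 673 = 2^2 * 3^2 * 5^2 * 13^1 * 17^1 * 673^1 = 133859700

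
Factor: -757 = -1*757^1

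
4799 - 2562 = 2237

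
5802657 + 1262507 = 7065164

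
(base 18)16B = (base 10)443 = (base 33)DE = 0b110111011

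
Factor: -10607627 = -1*43^1*246689^1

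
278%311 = 278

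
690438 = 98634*7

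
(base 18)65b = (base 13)c14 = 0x7fd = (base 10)2045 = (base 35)1nf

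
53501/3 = 17833 + 2/3 ≈ 17833.67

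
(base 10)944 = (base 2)1110110000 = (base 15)42e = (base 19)2bd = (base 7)2516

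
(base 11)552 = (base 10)662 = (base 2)1010010110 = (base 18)20e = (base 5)10122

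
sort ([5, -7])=[-7, 5]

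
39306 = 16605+22701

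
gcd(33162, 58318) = 2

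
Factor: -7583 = -1*7583^1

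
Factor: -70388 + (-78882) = -1*2^1*5^1*11^1*23^1*59^1 = -149270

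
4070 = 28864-24794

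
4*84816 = 339264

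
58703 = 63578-4875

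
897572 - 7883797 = -6986225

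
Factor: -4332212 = -1*2^2*17^1*63709^1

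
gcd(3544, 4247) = 1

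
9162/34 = 4581/17 ≈ 269.47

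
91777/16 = 5736+1/16 ≈ 5736.06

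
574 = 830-256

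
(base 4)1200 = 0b1100000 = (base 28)3c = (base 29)39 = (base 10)96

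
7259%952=595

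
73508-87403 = -13895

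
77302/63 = 1227 + 1/63 ≈ 1227.02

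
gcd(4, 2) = 2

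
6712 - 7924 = -1212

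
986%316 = 38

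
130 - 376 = -246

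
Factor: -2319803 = -1 * 17^2 * 23^1 * 349^1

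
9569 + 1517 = 11086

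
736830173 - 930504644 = -193674471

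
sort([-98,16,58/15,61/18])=[-98,61/18,58/15,16]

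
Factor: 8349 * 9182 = 2^1 * 3^1 * 11^2 * 23^1 * 4591^1 = 76660518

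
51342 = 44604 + 6738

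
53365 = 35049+18316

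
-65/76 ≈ -0.855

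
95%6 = 5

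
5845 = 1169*5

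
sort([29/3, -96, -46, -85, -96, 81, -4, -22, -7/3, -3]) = [-96, -96, -85, -46, -22, -4, -3, -7/3, 29/3, 81]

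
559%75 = 34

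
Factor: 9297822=2^1*3^1*47^1*32971^1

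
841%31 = 4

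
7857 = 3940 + 3917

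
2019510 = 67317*30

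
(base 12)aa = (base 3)11211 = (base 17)7b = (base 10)130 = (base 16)82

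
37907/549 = 69 + 26/549 ≈ 69.05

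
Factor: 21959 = 7^1*3137^1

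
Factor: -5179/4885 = -1*5^(-1)*977^(-1)*5179^1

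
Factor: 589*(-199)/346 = -1*2^(-1)*19^1*31^1*173^(-1)*199^1 = -117211/346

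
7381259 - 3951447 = 3429812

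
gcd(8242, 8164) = 26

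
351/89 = 3 + 84/89 ≈ 3.94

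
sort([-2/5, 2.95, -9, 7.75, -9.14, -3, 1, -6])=[-9.14, -9, -6, -3, -2/5, 1, 2.95, 7.75]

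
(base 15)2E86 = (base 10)10026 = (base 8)23452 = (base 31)ADD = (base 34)8MU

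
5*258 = 1290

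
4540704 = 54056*84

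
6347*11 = 69817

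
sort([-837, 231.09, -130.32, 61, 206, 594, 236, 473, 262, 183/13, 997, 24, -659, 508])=[-837, -659, -130.32, 183/13, 24, 61, 206, 231.09, 236, 262, 473, 508, 594, 997]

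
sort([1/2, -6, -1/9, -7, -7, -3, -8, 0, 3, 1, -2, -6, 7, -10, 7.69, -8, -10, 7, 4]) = [-10, -10, -8, -8, -7, -7, -6, -6, -3, -2, -1/9, 0, 1/2, 1, 3, 4, 7, 7, 7.69]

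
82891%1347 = 724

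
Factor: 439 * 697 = 17^1 * 41^1 * 439^1 = 305983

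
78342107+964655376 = 1042997483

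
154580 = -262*(-590)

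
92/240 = 23/60 ≈ 0.383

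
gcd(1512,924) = 84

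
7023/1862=3 + 1437/1862 ≈ 3.77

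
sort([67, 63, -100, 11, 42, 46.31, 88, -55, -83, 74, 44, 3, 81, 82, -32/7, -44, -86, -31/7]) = [-100, -86, -83, -55, -44, -32/7, -31/7, 3, 11, 42, 44, 46.31, 63, 67, 74, 81, 82, 88]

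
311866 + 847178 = 1159044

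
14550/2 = 7275 = 7275.00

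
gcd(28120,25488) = 8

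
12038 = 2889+9149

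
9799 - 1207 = 8592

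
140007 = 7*20001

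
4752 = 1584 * 3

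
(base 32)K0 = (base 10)640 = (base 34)IS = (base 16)280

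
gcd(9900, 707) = 1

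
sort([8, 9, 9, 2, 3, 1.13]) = [1.13, 2, 3, 8, 9, 9]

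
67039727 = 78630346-11590619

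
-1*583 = -583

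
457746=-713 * (-642)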